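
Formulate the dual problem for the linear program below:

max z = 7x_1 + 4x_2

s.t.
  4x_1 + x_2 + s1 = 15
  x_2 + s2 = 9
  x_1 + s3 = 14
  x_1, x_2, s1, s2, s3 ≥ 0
Minimize: z = 15y1 + 9y2 + 14y3

Subject to:
  C1: -4y1 - y3 ≤ -7
  C2: -y1 - y2 ≤ -4
  y1, y2, y3 ≥ 0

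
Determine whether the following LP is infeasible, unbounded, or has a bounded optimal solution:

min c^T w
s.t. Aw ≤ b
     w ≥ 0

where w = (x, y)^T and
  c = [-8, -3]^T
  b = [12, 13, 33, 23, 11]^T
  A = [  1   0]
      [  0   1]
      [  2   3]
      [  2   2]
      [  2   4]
The point (5.5, 0) satisfies every constraint, so the LP is feasible; the constraints give x ≤ 12 and y ≤ 13, which with x, y ≥ 0 keep the feasible region inside a bounded box. A feasible, bounded LP attains a finite optimum at a vertex.

Bounded optimum: z* = -44 at (5.5, 0).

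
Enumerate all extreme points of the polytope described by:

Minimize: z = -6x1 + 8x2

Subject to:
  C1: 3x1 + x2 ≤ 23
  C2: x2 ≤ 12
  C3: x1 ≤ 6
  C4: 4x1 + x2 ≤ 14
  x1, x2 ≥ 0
Each vertex is the intersection of two constraint boundaries that also satisfies all remaining constraints:
  x1 = 0 and x2 = 0 → (0, 0)
  4x1 + x2 = 14 and x2 = 0 → (3.5, 0)
  x2 = 12 and 4x1 + x2 = 14 → (0.5, 12)
  x2 = 12 and x1 = 0 → (0, 12)

Vertices: (0, 0), (3.5, 0), (0.5, 12), (0, 12)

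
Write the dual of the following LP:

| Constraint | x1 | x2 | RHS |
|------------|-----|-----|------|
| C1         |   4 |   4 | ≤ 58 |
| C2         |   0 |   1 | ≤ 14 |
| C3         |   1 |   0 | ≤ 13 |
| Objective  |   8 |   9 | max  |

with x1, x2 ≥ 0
Minimize: z = 58y1 + 14y2 + 13y3

Subject to:
  C1: -4y1 - y3 ≤ -8
  C2: -4y1 - y2 ≤ -9
  y1, y2, y3 ≥ 0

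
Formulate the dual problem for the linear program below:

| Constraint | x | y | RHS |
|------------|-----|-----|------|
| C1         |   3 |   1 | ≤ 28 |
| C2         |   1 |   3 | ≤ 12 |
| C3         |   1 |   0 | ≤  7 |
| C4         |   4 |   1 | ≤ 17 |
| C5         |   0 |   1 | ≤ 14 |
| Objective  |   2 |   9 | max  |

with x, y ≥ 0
Minimize: z = 28y1 + 12y2 + 7y3 + 17y4 + 14y5

Subject to:
  C1: -3y1 - y2 - y3 - 4y4 ≤ -2
  C2: -y1 - 3y2 - y4 - y5 ≤ -9
  y1, y2, y3, y4, y5 ≥ 0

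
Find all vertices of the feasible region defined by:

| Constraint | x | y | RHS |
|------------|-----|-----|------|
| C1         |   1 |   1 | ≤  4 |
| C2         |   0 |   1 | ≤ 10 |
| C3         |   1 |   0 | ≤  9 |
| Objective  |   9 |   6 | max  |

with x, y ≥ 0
Each vertex is the intersection of two constraint boundaries that also satisfies all remaining constraints:
  x = 0 and y = 0 → (0, 0)
  x + y = 4 and y = 0 → (4, 0)
  x + y = 4 and x = 0 → (0, 4)

Vertices: (0, 0), (4, 0), (0, 4)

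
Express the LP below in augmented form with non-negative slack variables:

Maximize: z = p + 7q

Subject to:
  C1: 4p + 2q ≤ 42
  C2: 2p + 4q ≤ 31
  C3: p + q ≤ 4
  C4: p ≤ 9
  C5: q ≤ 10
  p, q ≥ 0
max z = p + 7q

s.t.
  4p + 2q + s1 = 42
  2p + 4q + s2 = 31
  p + q + s3 = 4
  p + s4 = 9
  q + s5 = 10
  p, q, s1, s2, s3, s4, s5 ≥ 0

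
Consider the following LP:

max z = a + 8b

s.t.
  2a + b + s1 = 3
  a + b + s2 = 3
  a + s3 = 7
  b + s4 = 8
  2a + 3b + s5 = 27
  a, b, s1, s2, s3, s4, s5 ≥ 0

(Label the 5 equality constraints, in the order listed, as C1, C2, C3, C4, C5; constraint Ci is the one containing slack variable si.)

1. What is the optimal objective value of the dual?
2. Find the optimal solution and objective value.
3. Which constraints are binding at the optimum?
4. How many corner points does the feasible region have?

1. 24 (by strong duality, equal to the primal optimum)
2. a = 0, b = 3, z = 24
3. C1, C2, a ≥ 0
4. 3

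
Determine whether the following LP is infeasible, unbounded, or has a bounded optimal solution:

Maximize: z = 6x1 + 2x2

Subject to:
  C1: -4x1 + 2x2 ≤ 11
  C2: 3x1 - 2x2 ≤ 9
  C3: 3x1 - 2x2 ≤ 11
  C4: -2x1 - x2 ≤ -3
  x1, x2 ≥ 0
Feasible point: (1, 1) satisfies every constraint, so the LP is feasible.
Direction d = (1, 2): for each constraint row a, a·d ≤ 0 —
  (-4)(1) + (2)(2) = 0 ≤ 0
  (3)(1) + (-2)(2) = -1 ≤ 0
  (3)(1) + (-2)(2) = -1 ≤ 0
  (-2)(1) + (-1)(2) = -4 ≤ 0
and d ≥ 0, so (1, 1) + t·d stays feasible for every t ≥ 0. Along this ray z = 6x1 + 2x2 changes by 10 per unit t, so z → +∞.

Unbounded — the objective can increase without bound over the feasible region.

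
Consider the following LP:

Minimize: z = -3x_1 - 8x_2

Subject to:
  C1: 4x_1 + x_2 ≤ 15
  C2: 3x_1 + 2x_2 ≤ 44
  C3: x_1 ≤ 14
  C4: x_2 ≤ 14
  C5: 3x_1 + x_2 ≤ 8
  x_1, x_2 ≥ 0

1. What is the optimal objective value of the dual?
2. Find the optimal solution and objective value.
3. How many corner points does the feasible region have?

1. -64 (by strong duality, equal to the primal optimum)
2. x_1 = 0, x_2 = 8, z = -64
3. 3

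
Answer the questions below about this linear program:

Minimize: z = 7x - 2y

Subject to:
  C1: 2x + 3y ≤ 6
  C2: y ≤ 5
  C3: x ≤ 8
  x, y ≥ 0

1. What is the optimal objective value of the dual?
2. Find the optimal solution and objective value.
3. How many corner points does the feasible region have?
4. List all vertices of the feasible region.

1. -4 (by strong duality, equal to the primal optimum)
2. x = 0, y = 2, z = -4
3. 3
4. (0, 0), (3, 0), (0, 2)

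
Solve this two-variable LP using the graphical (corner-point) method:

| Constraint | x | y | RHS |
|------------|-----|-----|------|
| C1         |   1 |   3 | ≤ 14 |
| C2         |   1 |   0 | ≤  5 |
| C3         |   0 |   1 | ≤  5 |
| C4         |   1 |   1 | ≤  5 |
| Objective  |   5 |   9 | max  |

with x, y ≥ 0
Each vertex is the intersection of two constraint boundaries that also satisfies all remaining constraints:
  x = 0 and y = 0 → (0, 0)
  x = 5 and x + y = 5 → (5, 0)
  x + 3y = 14 and x + y = 5 → (0.5, 4.5)
  x + 3y = 14 and x = 0 → (0, 4.667)

Evaluating z = 5x + 9y at each vertex:
  (0, 0): z = 0
  (5, 0): z = 25
  (0.5, 4.5): z = 43
  (0, 4.667): z = 42

The maximum is at (0.5, 4.5) with z = 43.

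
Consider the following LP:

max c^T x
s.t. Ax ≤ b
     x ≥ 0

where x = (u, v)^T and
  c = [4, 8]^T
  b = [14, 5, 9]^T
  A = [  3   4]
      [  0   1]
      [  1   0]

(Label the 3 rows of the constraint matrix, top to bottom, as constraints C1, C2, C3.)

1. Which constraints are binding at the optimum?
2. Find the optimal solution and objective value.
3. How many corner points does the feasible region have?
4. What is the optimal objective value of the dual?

1. C1, u ≥ 0
2. u = 0, v = 3.5, z = 28
3. 3
4. 28 (by strong duality, equal to the primal optimum)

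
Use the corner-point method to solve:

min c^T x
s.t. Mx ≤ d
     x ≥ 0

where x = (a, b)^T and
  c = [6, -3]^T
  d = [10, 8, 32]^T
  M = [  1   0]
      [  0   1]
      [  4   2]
Each vertex is the intersection of two constraint boundaries that also satisfies all remaining constraints:
  a = 0 and b = 0 → (0, 0)
  4a + 2b = 32 and b = 0 → (8, 0)
  b = 8 and 4a + 2b = 32 → (4, 8)
  b = 8 and a = 0 → (0, 8)

Evaluating z = 6a - 3b at each vertex:
  (0, 0): z = 0
  (8, 0): z = 48
  (4, 8): z = 0
  (0, 8): z = -24

The minimum is at (0, 8) with z = -24.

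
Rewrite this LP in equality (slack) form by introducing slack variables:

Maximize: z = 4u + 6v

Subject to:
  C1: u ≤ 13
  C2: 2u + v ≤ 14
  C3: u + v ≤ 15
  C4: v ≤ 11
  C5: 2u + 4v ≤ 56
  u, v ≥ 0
max z = 4u + 6v

s.t.
  u + s1 = 13
  2u + v + s2 = 14
  u + v + s3 = 15
  v + s4 = 11
  2u + 4v + s5 = 56
  u, v, s1, s2, s3, s4, s5 ≥ 0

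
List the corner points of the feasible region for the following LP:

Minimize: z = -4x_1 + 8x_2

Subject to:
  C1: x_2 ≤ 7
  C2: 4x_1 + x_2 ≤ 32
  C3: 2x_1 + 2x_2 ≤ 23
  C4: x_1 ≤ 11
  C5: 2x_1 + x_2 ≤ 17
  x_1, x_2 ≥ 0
Each vertex is the intersection of two constraint boundaries that also satisfies all remaining constraints:
  x_1 = 0 and x_2 = 0 → (0, 0)
  4x_1 + x_2 = 32 and x_2 = 0 → (8, 0)
  4x_1 + x_2 = 32 and 2x_1 + x_2 = 17 → (7.5, 2)
  2x_1 + 2x_2 = 23 and 2x_1 + x_2 = 17 → (5.5, 6)
  x_2 = 7 and 2x_1 + 2x_2 = 23 → (4.5, 7)
  x_2 = 7 and x_1 = 0 → (0, 7)

Vertices: (0, 0), (8, 0), (7.5, 2), (5.5, 6), (4.5, 7), (0, 7)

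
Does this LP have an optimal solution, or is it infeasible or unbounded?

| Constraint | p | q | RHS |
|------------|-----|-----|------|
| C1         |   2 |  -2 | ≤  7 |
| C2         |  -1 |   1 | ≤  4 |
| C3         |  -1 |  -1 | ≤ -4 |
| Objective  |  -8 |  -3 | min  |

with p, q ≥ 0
Feasible point: (0, 4) satisfies every constraint, so the LP is feasible.
Direction d = (1, 1): for each constraint row a, a·d ≤ 0 —
  (2)(1) + (-2)(1) = 0 ≤ 0
  (-1)(1) + (1)(1) = 0 ≤ 0
  (-1)(1) + (-1)(1) = -2 ≤ 0
and d ≥ 0, so (0, 4) + t·d stays feasible for every t ≥ 0. Along this ray z = -8p - 3q changes by -11 per unit t, so z → −∞.

The LP is unbounded; z can be made arbitrarily small.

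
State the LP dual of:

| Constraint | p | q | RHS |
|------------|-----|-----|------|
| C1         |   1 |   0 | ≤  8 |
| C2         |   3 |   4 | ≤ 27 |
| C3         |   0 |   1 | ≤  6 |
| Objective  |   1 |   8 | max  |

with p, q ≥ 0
Minimize: z = 8y1 + 27y2 + 6y3

Subject to:
  C1: -y1 - 3y2 ≤ -1
  C2: -4y2 - y3 ≤ -8
  y1, y2, y3 ≥ 0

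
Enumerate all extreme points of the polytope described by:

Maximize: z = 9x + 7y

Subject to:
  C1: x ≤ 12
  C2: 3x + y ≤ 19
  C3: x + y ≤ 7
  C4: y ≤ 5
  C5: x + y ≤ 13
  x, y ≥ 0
Each vertex is the intersection of two constraint boundaries that also satisfies all remaining constraints:
  x = 0 and y = 0 → (0, 0)
  3x + y = 19 and y = 0 → (6.333, 0)
  3x + y = 19 and x + y = 7 → (6, 1)
  x + y = 7 and y = 5 → (2, 5)
  y = 5 and x = 0 → (0, 5)

Vertices: (0, 0), (6.333, 0), (6, 1), (2, 5), (0, 5)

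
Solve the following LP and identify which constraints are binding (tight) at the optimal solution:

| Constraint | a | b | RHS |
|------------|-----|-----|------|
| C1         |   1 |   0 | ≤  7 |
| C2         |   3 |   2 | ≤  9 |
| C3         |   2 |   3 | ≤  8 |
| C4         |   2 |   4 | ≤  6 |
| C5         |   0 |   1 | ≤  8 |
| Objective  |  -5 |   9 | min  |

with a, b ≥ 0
Optimal: a = 3, b = 0
Slack at optimum:
  C1: slack = 4
  C2: slack = 0 (binding)
  C3: slack = 2
  C4: slack = 0 (binding)
  C5: slack = 8
  a ≥ 0: a = 3
  b ≥ 0: b = 0 (binding)
Binding constraints: C2, C4, b ≥ 0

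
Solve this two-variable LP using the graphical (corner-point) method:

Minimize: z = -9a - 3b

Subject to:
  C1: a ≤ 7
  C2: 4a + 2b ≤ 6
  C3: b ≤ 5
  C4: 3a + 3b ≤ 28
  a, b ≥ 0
a = 1.5, b = 0, z = -13.5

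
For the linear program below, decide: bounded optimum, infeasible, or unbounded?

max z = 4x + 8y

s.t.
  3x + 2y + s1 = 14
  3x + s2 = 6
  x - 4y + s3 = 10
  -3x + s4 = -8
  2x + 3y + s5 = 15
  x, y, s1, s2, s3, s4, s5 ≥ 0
The row 3x + s2 = 6 with s2 ≥ 0 requires 3x ≤ 6, while the row -3x + s4 = -8 with s4 ≥ 0 is equivalent to 3x ≥ 8. Together they would need 8 ≤ 3x ≤ 6, which is impossible since 8 > 6. No point satisfies all constraints.

The feasible region is empty; the LP is infeasible.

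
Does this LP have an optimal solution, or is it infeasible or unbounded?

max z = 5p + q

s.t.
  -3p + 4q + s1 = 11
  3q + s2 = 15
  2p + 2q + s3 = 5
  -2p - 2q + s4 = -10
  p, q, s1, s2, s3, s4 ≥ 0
The row 2p + 2q + s3 = 5 with s3 ≥ 0 requires 2p + 2q ≤ 5, while the row -2p - 2q + s4 = -10 with s4 ≥ 0 is equivalent to 2p + 2q ≥ 10. Together they would need 10 ≤ 2p + 2q ≤ 5, which is impossible since 10 > 5. No point satisfies all constraints.

Infeasible: no point satisfies all constraints simultaneously.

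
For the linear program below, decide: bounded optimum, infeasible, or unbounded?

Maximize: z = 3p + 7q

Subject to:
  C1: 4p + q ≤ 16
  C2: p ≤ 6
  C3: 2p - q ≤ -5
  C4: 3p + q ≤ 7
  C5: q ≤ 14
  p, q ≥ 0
The point (0, 7) satisfies every constraint, so the LP is feasible; the constraints give p ≤ 6 and q ≤ 14, which with p, q ≥ 0 keep the feasible region inside a bounded box. A feasible, bounded LP attains a finite optimum at a vertex.

Feasible with finite optimum z* = 49 at (0, 7).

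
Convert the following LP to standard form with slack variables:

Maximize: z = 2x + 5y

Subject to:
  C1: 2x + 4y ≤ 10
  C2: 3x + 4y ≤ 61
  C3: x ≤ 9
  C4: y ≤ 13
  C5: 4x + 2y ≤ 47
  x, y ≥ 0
max z = 2x + 5y

s.t.
  2x + 4y + s1 = 10
  3x + 4y + s2 = 61
  x + s3 = 9
  y + s4 = 13
  4x + 2y + s5 = 47
  x, y, s1, s2, s3, s4, s5 ≥ 0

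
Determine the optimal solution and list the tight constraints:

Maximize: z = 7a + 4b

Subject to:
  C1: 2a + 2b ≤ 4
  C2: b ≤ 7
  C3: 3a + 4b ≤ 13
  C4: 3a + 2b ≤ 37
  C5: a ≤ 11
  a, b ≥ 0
Optimal: a = 2, b = 0
Slack at optimum:
  C1: slack = 0 (binding)
  C2: slack = 7
  C3: slack = 7
  C4: slack = 31
  C5: slack = 9
  a ≥ 0: a = 2
  b ≥ 0: b = 0 (binding)
Binding constraints: C1, b ≥ 0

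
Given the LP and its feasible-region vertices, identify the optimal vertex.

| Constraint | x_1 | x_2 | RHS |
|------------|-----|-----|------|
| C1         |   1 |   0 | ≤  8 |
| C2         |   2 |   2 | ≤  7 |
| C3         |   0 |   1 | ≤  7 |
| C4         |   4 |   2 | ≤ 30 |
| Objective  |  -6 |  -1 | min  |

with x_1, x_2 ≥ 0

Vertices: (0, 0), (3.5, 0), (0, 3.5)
Evaluating z = -6x_1 - x_2 at each vertex:
  (0, 0): z = 0
  (3.5, 0): z = -21
  (0, 3.5): z = -3.5

The smallest value is z = -21, attained at (3.5, 0).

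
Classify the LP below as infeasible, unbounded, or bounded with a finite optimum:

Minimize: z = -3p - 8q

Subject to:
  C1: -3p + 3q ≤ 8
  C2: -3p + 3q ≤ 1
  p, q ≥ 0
Feasible point: (0, 0) satisfies every constraint, so the LP is feasible.
Direction d = (1, 0): for each constraint row a, a·d ≤ 0 —
  (-3)(1) + (3)(0) = -3 ≤ 0
  (-3)(1) + (3)(0) = -3 ≤ 0
and d ≥ 0, so (0, 0) + t·d stays feasible for every t ≥ 0. Along this ray z = -3p - 8q changes by -3 per unit t, so z → −∞.

The LP is unbounded; z can be made arbitrarily small.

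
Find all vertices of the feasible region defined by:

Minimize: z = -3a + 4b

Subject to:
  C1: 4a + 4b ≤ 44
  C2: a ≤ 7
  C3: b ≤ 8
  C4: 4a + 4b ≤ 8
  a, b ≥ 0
Each vertex is the intersection of two constraint boundaries that also satisfies all remaining constraints:
  a = 0 and b = 0 → (0, 0)
  4a + 4b = 8 and b = 0 → (2, 0)
  4a + 4b = 8 and a = 0 → (0, 2)

Vertices: (0, 0), (2, 0), (0, 2)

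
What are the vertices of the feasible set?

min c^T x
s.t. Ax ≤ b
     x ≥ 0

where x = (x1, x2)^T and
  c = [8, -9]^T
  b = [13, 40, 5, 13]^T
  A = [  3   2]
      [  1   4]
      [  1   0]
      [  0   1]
Each vertex is the intersection of two constraint boundaries that also satisfies all remaining constraints:
  x1 = 0 and x2 = 0 → (0, 0)
  3x1 + 2x2 = 13 and x2 = 0 → (4.333, 0)
  3x1 + 2x2 = 13 and x1 = 0 → (0, 6.5)

Vertices: (0, 0), (4.333, 0), (0, 6.5)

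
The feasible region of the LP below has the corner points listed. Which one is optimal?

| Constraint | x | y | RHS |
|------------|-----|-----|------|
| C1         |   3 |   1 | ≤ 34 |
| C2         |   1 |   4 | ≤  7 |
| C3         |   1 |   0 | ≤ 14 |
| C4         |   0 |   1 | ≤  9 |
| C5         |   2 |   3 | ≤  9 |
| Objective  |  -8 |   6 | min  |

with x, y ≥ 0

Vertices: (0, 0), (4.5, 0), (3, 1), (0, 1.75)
Evaluating z = -8x + 6y at each vertex:
  (0, 0): z = 0
  (4.5, 0): z = -36
  (3, 1): z = -18
  (0, 1.75): z = 10.5

The smallest value is z = -36, attained at (4.5, 0).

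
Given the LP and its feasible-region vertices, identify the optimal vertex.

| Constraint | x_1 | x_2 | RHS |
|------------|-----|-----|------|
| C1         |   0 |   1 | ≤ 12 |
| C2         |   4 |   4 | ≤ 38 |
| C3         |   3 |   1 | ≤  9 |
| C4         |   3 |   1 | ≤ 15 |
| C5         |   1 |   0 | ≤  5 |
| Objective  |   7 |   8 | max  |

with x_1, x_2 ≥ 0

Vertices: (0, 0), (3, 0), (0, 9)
Evaluating z = 7x_1 + 8x_2 at each vertex:
  (0, 0): z = 0
  (3, 0): z = 21
  (0, 9): z = 72

The largest value is z = 72, attained at (0, 9).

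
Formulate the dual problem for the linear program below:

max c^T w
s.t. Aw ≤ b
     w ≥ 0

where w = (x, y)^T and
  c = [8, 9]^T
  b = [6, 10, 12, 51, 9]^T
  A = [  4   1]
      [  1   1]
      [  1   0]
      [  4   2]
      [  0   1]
Minimize: z = 6y1 + 10y2 + 12y3 + 51y4 + 9y5

Subject to:
  C1: -4y1 - y2 - y3 - 4y4 ≤ -8
  C2: -y1 - y2 - 2y4 - y5 ≤ -9
  y1, y2, y3, y4, y5 ≥ 0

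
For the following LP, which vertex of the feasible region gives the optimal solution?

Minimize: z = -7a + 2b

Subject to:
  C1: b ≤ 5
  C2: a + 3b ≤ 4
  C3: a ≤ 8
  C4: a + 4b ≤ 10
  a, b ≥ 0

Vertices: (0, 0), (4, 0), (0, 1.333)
Evaluating z = -7a + 2b at each vertex:
  (0, 0): z = 0
  (4, 0): z = -28
  (0, 1.333): z = 2.667

The smallest value is z = -28, attained at (4, 0).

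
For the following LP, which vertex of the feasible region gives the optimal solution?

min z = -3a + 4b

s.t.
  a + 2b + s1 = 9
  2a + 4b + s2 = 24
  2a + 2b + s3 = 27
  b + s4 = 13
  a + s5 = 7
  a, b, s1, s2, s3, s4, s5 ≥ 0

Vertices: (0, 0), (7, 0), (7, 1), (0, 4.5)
(7, 0) with z = -21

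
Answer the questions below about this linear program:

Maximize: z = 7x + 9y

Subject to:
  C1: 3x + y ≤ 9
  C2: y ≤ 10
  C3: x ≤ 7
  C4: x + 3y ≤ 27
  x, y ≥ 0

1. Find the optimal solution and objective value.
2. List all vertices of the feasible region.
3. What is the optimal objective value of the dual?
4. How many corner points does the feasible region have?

1. x = 0, y = 9, z = 81
2. (0, 0), (3, 0), (0, 9)
3. 81 (by strong duality, equal to the primal optimum)
4. 3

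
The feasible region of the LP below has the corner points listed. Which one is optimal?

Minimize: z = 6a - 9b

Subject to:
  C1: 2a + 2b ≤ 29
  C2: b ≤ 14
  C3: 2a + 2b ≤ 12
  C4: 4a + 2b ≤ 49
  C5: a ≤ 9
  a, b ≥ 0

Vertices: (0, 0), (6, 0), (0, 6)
Evaluating z = 6a - 9b at each vertex:
  (0, 0): z = 0
  (6, 0): z = 36
  (0, 6): z = -54

The smallest value is z = -54, attained at (0, 6).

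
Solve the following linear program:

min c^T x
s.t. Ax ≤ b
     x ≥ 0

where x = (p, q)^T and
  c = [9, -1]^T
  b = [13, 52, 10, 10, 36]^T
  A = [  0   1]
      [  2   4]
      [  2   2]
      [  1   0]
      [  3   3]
Each vertex is the intersection of two constraint boundaries that also satisfies all remaining constraints:
  p = 0 and q = 0 → (0, 0)
  2p + 2q = 10 and q = 0 → (5, 0)
  2p + 2q = 10 and p = 0 → (0, 5)

Evaluating z = 9p - q at each vertex:
  (0, 0): z = 0
  (5, 0): z = 45
  (0, 5): z = -5

The minimum is at (0, 5) with z = -5.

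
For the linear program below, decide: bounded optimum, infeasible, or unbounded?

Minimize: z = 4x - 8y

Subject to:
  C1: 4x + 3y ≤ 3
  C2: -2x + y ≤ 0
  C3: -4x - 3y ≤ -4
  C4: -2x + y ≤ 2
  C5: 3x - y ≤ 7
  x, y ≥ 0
C1 requires 4x + 3y ≤ 3, while C3 (-4x - 3y ≤ -4) is equivalent to 4x + 3y ≥ 4. Together they would need 4 ≤ 4x + 3y ≤ 3, which is impossible since 4 > 3. No point satisfies all constraints.

Infeasible — the constraint set is empty.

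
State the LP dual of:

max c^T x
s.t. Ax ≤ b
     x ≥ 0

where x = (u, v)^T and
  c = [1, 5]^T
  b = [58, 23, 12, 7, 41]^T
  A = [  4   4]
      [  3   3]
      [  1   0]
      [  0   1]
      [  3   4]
Minimize: z = 58y1 + 23y2 + 12y3 + 7y4 + 41y5

Subject to:
  C1: -4y1 - 3y2 - y3 - 3y5 ≤ -1
  C2: -4y1 - 3y2 - y4 - 4y5 ≤ -5
  y1, y2, y3, y4, y5 ≥ 0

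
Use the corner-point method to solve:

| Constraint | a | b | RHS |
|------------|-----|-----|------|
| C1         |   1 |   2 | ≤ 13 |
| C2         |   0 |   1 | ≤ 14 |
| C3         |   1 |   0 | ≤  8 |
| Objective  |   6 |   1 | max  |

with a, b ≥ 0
Each vertex is the intersection of two constraint boundaries that also satisfies all remaining constraints:
  a = 0 and b = 0 → (0, 0)
  a = 8 and b = 0 → (8, 0)
  a + 2b = 13 and a = 8 → (8, 2.5)
  a + 2b = 13 and a = 0 → (0, 6.5)

Evaluating z = 6a + b at each vertex:
  (0, 0): z = 0
  (8, 0): z = 48
  (8, 2.5): z = 50.5
  (0, 6.5): z = 6.5

The maximum is at (8, 2.5) with z = 50.5.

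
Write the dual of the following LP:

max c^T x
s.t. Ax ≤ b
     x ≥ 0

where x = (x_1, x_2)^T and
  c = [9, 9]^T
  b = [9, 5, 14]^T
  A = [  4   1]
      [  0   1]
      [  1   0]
Minimize: z = 9y1 + 5y2 + 14y3

Subject to:
  C1: -4y1 - y3 ≤ -9
  C2: -y1 - y2 ≤ -9
  y1, y2, y3 ≥ 0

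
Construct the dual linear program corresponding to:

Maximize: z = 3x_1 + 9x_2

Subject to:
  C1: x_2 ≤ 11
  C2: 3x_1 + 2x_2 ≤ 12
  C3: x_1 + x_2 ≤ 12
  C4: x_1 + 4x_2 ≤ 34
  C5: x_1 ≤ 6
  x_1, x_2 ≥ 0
Minimize: z = 11y1 + 12y2 + 12y3 + 34y4 + 6y5

Subject to:
  C1: -3y2 - y3 - y4 - y5 ≤ -3
  C2: -y1 - 2y2 - y3 - 4y4 ≤ -9
  y1, y2, y3, y4, y5 ≥ 0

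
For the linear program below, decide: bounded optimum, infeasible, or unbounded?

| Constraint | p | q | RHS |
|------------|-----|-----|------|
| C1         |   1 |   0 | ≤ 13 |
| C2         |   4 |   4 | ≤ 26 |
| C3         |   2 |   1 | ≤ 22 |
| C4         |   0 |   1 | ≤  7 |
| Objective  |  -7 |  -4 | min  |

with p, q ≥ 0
The point (6.5, 0) satisfies every constraint, so the LP is feasible; the constraints give p ≤ 13 and q ≤ 7, which with p, q ≥ 0 keep the feasible region inside a bounded box. A feasible, bounded LP attains a finite optimum at a vertex.

Feasible with finite optimum z* = -45.5 at (6.5, 0).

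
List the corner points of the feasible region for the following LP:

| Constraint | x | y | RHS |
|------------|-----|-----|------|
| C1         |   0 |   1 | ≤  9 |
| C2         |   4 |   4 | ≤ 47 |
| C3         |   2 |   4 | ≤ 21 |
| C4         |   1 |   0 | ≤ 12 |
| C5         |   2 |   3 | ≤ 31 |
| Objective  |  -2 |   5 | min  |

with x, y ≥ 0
Each vertex is the intersection of two constraint boundaries that also satisfies all remaining constraints:
  x = 0 and y = 0 → (0, 0)
  2x + 4y = 21 and y = 0 → (10.5, 0)
  2x + 4y = 21 and x = 0 → (0, 5.25)

Vertices: (0, 0), (10.5, 0), (0, 5.25)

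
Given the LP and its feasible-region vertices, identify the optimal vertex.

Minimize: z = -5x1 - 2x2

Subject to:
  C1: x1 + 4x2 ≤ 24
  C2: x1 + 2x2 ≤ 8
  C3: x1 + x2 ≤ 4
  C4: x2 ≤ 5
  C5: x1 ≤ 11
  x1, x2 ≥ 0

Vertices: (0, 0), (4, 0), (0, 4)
Evaluating z = -5x1 - 2x2 at each vertex:
  (0, 0): z = 0
  (4, 0): z = -20
  (0, 4): z = -8

The smallest value is z = -20, attained at (4, 0).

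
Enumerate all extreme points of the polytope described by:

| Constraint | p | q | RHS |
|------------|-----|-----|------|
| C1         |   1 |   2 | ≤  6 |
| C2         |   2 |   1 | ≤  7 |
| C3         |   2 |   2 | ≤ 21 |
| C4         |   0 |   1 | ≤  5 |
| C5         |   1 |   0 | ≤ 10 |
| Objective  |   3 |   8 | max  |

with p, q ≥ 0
Each vertex is the intersection of two constraint boundaries that also satisfies all remaining constraints:
  p = 0 and q = 0 → (0, 0)
  2p + q = 7 and q = 0 → (3.5, 0)
  p + 2q = 6 and 2p + q = 7 → (2.667, 1.667)
  p + 2q = 6 and p = 0 → (0, 3)

Vertices: (0, 0), (3.5, 0), (2.667, 1.667), (0, 3)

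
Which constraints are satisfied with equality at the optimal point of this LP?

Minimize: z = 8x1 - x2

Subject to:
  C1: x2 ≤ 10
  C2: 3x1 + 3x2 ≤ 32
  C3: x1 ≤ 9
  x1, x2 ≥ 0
Optimal: x1 = 0, x2 = 10
Slack at optimum:
  C1: slack = 0 (binding)
  C2: slack = 2
  C3: slack = 9
  x1 ≥ 0: x1 = 0 (binding)
  x2 ≥ 0: x2 = 10
Binding constraints: C1, x1 ≥ 0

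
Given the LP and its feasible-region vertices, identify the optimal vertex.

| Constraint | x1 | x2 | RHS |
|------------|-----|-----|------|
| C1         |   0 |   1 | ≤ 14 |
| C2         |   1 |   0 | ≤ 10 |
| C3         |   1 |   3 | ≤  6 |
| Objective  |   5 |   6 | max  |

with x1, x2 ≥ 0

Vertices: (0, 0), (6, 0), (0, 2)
(6, 0) with z = 30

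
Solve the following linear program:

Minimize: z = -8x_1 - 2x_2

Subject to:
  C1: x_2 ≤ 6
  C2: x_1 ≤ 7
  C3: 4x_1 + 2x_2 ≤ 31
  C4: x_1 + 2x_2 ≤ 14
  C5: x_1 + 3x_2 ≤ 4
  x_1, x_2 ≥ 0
x_1 = 4, x_2 = 0, z = -32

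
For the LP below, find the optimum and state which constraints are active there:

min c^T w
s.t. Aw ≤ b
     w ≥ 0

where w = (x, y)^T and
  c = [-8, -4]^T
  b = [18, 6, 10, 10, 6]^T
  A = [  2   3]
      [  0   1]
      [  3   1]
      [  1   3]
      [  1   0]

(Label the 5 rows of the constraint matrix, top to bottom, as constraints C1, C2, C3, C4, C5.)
Optimal: x = 2.5, y = 2.5
Slack at optimum:
  C1: slack = 5.5
  C2: slack = 3.5
  C3: slack = 0 (binding)
  C4: slack = 0 (binding)
  C5: slack = 3.5
  x ≥ 0: x = 2.5
  y ≥ 0: y = 2.5
Binding constraints: C3, C4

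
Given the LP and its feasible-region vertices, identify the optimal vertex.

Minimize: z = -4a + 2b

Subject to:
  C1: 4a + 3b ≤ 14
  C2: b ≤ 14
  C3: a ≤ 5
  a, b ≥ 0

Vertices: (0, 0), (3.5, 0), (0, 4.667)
Evaluating z = -4a + 2b at each vertex:
  (0, 0): z = 0
  (3.5, 0): z = -14
  (0, 4.667): z = 9.333

The smallest value is z = -14, attained at (3.5, 0).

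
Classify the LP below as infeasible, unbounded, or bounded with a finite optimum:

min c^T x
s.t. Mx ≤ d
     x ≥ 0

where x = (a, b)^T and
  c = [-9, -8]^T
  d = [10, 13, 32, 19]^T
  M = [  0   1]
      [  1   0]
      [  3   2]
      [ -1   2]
The point (4, 10) satisfies every constraint, so the LP is feasible; the constraints give a ≤ 13 and b ≤ 10, which with a, b ≥ 0 keep the feasible region inside a bounded box. A feasible, bounded LP attains a finite optimum at a vertex.

Evaluating z = -9a - 8b at each vertex:
  (0, 0): z = 0
  (10.67, 0): z = -96
  (4, 10): z = -116
  (1, 10): z = -89
  (0, 9.5): z = -76

Feasible with finite optimum z* = -116 at (4, 10).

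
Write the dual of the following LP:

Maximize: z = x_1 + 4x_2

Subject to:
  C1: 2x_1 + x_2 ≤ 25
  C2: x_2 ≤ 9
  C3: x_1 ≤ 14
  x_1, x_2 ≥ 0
Minimize: z = 25y1 + 9y2 + 14y3

Subject to:
  C1: -2y1 - y3 ≤ -1
  C2: -y1 - y2 ≤ -4
  y1, y2, y3 ≥ 0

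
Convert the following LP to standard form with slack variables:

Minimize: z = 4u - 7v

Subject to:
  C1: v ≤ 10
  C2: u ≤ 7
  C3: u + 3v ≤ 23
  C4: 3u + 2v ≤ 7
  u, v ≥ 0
min z = 4u - 7v

s.t.
  v + s1 = 10
  u + s2 = 7
  u + 3v + s3 = 23
  3u + 2v + s4 = 7
  u, v, s1, s2, s3, s4 ≥ 0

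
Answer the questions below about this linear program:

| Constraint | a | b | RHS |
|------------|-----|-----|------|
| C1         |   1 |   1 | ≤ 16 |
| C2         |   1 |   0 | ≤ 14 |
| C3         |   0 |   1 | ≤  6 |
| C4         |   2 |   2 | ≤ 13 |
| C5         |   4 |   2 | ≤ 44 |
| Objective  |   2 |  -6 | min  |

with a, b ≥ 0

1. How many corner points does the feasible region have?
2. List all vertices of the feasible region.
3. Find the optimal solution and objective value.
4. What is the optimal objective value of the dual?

1. 4
2. (0, 0), (6.5, 0), (0.5, 6), (0, 6)
3. a = 0, b = 6, z = -36
4. -36 (by strong duality, equal to the primal optimum)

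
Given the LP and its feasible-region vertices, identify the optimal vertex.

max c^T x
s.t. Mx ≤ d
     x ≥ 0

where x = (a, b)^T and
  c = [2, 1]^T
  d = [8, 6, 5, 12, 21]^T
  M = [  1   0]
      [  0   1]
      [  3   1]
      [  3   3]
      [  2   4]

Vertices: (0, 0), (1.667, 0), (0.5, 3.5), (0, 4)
Evaluating z = 2a + b at each vertex:
  (0, 0): z = 0
  (1.667, 0): z = 3.333
  (0.5, 3.5): z = 4.5
  (0, 4): z = 4

The largest value is z = 4.5, attained at (0.5, 3.5).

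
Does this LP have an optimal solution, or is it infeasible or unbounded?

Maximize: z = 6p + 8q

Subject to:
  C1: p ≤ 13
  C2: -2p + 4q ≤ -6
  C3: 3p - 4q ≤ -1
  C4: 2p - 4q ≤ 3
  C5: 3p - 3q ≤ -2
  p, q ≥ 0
C4 requires 2p - 4q ≤ 3, while C2 (-2p + 4q ≤ -6) is equivalent to 2p - 4q ≥ 6. Together they would need 6 ≤ 2p - 4q ≤ 3, which is impossible since 6 > 3. No point satisfies all constraints.

The feasible region is empty; the LP is infeasible.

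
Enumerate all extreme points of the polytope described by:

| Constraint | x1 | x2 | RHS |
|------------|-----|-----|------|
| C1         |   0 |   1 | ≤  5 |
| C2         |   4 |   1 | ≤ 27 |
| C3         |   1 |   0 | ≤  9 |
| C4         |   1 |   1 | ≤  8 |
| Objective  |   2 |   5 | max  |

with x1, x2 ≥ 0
Each vertex is the intersection of two constraint boundaries that also satisfies all remaining constraints:
  x1 = 0 and x2 = 0 → (0, 0)
  4x1 + x2 = 27 and x2 = 0 → (6.75, 0)
  4x1 + x2 = 27 and x1 + x2 = 8 → (6.333, 1.667)
  x2 = 5 and x1 + x2 = 8 → (3, 5)
  x2 = 5 and x1 = 0 → (0, 5)

Vertices: (0, 0), (6.75, 0), (6.333, 1.667), (3, 5), (0, 5)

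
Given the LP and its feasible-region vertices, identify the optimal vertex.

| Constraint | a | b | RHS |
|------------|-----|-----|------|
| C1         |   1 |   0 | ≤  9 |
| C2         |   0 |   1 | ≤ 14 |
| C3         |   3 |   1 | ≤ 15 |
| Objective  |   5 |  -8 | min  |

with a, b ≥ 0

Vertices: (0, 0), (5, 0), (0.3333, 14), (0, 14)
(0, 14) with z = -112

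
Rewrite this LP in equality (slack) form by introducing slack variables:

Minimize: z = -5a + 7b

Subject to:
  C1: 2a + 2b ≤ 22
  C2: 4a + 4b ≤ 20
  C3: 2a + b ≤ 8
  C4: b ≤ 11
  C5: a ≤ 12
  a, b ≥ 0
min z = -5a + 7b

s.t.
  2a + 2b + s1 = 22
  4a + 4b + s2 = 20
  2a + b + s3 = 8
  b + s4 = 11
  a + s5 = 12
  a, b, s1, s2, s3, s4, s5 ≥ 0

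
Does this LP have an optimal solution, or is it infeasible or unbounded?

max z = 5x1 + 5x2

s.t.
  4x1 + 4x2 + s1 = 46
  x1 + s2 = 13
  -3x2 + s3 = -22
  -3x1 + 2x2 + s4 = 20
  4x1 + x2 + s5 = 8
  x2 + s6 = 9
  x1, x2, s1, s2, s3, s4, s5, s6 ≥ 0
The point (0, 8) satisfies every constraint, so the LP is feasible; the constraints give x1 ≤ 13 and x2 ≤ 9, which with x1, x2 ≥ 0 keep the feasible region inside a bounded box. A feasible, bounded LP attains a finite optimum at a vertex.

Bounded optimum: z* = 40 at (0, 8).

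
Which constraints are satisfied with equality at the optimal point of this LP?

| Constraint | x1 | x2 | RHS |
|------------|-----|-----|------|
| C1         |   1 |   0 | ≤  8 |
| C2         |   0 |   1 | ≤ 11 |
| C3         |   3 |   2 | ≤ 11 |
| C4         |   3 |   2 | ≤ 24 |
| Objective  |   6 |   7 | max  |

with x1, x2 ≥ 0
Optimal: x1 = 0, x2 = 5.5
Slack at optimum:
  C1: slack = 8
  C2: slack = 5.5
  C3: slack = 0 (binding)
  C4: slack = 13
  x1 ≥ 0: x1 = 0 (binding)
  x2 ≥ 0: x2 = 5.5
Binding constraints: C3, x1 ≥ 0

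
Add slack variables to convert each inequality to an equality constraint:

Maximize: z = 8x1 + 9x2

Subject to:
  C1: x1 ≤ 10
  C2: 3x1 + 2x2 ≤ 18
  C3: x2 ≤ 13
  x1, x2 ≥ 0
max z = 8x1 + 9x2

s.t.
  x1 + s1 = 10
  3x1 + 2x2 + s2 = 18
  x2 + s3 = 13
  x1, x2, s1, s2, s3 ≥ 0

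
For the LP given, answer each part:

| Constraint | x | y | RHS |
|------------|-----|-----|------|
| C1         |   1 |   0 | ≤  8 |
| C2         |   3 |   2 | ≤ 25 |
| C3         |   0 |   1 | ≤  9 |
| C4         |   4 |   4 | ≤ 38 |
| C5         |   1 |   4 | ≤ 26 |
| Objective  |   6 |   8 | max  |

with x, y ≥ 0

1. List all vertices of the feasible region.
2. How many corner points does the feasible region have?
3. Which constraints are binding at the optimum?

1. (0, 0), (8, 0), (8, 0.5), (6, 3.5), (4, 5.5), (0, 6.5)
2. 6
3. C4, C5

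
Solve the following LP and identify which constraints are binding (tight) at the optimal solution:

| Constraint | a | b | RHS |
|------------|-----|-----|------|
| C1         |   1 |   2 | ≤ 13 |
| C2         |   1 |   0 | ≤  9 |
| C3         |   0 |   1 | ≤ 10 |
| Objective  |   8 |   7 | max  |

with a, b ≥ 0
Optimal: a = 9, b = 2
Binding: C1, C2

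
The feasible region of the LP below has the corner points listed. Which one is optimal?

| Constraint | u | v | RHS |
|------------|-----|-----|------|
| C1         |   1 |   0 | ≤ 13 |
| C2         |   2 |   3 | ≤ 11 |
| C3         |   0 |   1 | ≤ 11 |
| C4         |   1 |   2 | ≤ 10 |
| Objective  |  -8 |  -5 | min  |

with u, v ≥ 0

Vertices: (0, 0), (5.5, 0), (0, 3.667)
Evaluating z = -8u - 5v at each vertex:
  (0, 0): z = 0
  (5.5, 0): z = -44
  (0, 3.667): z = -18.33

The smallest value is z = -44, attained at (5.5, 0).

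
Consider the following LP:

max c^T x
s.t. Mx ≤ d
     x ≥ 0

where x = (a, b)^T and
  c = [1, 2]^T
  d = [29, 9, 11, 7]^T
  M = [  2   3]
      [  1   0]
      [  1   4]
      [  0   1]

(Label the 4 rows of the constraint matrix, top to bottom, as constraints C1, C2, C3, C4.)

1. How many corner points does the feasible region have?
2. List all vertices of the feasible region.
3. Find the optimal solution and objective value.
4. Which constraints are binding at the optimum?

1. 4
2. (0, 0), (9, 0), (9, 0.5), (0, 2.75)
3. a = 9, b = 0.5, z = 10
4. C2, C3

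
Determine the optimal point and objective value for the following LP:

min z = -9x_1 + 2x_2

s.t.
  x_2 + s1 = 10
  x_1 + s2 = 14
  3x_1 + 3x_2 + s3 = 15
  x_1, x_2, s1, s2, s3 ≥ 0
Each vertex is the intersection of two constraint boundaries that also satisfies all remaining constraints:
  x_1 = 0 and x_2 = 0 → (0, 0)
  3x_1 + 3x_2 = 15 and x_2 = 0 → (5, 0)
  3x_1 + 3x_2 = 15 and x_1 = 0 → (0, 5)

Evaluating z = -9x_1 + 2x_2 at each vertex:
  (0, 0): z = 0
  (5, 0): z = -45
  (0, 5): z = 10

The minimum is at (5, 0) with z = -45.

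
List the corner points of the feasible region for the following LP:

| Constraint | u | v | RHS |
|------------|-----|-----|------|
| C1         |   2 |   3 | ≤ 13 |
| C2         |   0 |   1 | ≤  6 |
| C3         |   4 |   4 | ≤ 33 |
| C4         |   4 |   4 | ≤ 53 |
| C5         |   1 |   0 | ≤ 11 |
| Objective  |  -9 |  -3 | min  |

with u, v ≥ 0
Each vertex is the intersection of two constraint boundaries that also satisfies all remaining constraints:
  u = 0 and v = 0 → (0, 0)
  2u + 3v = 13 and v = 0 → (6.5, 0)
  2u + 3v = 13 and u = 0 → (0, 4.333)

Vertices: (0, 0), (6.5, 0), (0, 4.333)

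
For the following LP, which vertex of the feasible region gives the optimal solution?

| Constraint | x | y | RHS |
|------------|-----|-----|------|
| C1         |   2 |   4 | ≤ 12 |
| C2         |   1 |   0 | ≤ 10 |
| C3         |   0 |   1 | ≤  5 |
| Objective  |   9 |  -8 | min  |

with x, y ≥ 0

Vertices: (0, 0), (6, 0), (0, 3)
Evaluating z = 9x - 8y at each vertex:
  (0, 0): z = 0
  (6, 0): z = 54
  (0, 3): z = -24

The smallest value is z = -24, attained at (0, 3).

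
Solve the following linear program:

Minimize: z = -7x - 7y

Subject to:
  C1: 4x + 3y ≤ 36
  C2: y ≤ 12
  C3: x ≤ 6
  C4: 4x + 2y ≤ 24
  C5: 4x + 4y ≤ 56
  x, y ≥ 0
Each vertex is the intersection of two constraint boundaries that also satisfies all remaining constraints:
  x = 0 and y = 0 → (0, 0)
  x = 6 and 4x + 2y = 24 → (6, 0)
  4x + 3y = 36 and y = 12 → (0, 12)

Evaluating z = -7x - 7y at each vertex:
  (0, 0): z = 0
  (6, 0): z = -42
  (0, 12): z = -84

The minimum is at (0, 12) with z = -84.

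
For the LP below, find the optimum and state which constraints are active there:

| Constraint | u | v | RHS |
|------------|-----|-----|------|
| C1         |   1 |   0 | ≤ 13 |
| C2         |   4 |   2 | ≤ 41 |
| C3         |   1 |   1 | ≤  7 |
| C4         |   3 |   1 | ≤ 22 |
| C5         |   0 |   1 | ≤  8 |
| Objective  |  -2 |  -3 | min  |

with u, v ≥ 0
Optimal: u = 0, v = 7
Slack at optimum:
  C1: slack = 13
  C2: slack = 27
  C3: slack = 0 (binding)
  C4: slack = 15
  C5: slack = 1
  u ≥ 0: u = 0 (binding)
  v ≥ 0: v = 7
Binding constraints: C3, u ≥ 0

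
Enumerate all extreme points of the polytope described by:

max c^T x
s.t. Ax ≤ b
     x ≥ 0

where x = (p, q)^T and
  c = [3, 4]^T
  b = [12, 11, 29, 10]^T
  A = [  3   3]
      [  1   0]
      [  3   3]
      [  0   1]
Each vertex is the intersection of two constraint boundaries that also satisfies all remaining constraints:
  p = 0 and q = 0 → (0, 0)
  3p + 3q = 12 and q = 0 → (4, 0)
  3p + 3q = 12 and p = 0 → (0, 4)

Vertices: (0, 0), (4, 0), (0, 4)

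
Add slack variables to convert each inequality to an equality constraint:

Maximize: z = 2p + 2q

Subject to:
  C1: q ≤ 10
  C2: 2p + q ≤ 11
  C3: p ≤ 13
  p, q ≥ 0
max z = 2p + 2q

s.t.
  q + s1 = 10
  2p + q + s2 = 11
  p + s3 = 13
  p, q, s1, s2, s3 ≥ 0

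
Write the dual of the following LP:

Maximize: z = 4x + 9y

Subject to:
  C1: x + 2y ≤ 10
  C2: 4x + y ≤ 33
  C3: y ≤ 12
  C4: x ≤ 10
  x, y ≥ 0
Minimize: z = 10y1 + 33y2 + 12y3 + 10y4

Subject to:
  C1: -y1 - 4y2 - y4 ≤ -4
  C2: -2y1 - y2 - y3 ≤ -9
  y1, y2, y3, y4 ≥ 0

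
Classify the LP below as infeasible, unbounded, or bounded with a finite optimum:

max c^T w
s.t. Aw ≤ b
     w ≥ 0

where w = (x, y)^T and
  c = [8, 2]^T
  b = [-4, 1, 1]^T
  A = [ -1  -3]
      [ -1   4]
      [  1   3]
One constraint requires x + 3y ≤ 1, while the constraint -x - 3y ≤ -4 is equivalent to x + 3y ≥ 4. Together they would need 4 ≤ x + 3y ≤ 1, which is impossible since 4 > 1. No point satisfies all constraints.

Infeasible — the constraint set is empty.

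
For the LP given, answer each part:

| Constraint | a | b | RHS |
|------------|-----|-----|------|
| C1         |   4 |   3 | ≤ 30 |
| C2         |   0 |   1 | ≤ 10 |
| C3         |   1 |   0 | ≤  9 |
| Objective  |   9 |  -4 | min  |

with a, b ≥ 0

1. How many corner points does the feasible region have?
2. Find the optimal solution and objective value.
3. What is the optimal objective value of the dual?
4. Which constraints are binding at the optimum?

1. 3
2. a = 0, b = 10, z = -40
3. -40 (by strong duality, equal to the primal optimum)
4. C1, C2, a ≥ 0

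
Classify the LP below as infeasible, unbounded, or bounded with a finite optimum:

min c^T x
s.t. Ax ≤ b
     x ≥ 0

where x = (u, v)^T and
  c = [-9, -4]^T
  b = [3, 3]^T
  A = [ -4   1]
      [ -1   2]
Feasible point: (0, 0) satisfies every constraint, so the LP is feasible.
Direction d = (1, 0): for each constraint row a, a·d ≤ 0 —
  (-4)(1) + (1)(0) = -4 ≤ 0
  (-1)(1) + (2)(0) = -1 ≤ 0
and d ≥ 0, so (0, 0) + t·d stays feasible for every t ≥ 0. Along this ray z = -9u - 4v changes by -9 per unit t, so z → −∞.

Unbounded: there is a feasible ray along which z → −∞.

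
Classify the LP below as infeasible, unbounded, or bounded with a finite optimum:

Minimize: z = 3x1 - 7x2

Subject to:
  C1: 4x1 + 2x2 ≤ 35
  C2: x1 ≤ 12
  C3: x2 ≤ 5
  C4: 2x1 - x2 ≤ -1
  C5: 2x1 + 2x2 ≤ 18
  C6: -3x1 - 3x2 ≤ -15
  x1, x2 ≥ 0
The point (0, 5) satisfies every constraint, so the LP is feasible; the constraints give x1 ≤ 12 and x2 ≤ 5, which with x1, x2 ≥ 0 keep the feasible region inside a bounded box. A feasible, bounded LP attains a finite optimum at a vertex.

Bounded optimum: z* = -35 at (0, 5).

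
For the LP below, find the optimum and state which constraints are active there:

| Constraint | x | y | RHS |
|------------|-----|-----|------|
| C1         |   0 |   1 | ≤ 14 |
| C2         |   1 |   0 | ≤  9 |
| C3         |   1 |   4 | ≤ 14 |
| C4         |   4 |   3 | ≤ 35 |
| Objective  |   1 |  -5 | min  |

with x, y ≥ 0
Optimal: x = 0, y = 3.5
Slack at optimum:
  C1: slack = 10.5
  C2: slack = 9
  C3: slack = 0 (binding)
  C4: slack = 24.5
  x ≥ 0: x = 0 (binding)
  y ≥ 0: y = 3.5
Binding constraints: C3, x ≥ 0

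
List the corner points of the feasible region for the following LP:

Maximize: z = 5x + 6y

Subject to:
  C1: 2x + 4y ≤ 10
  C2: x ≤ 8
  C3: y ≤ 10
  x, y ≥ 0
Each vertex is the intersection of two constraint boundaries that also satisfies all remaining constraints:
  x = 0 and y = 0 → (0, 0)
  2x + 4y = 10 and y = 0 → (5, 0)
  2x + 4y = 10 and x = 0 → (0, 2.5)

Vertices: (0, 0), (5, 0), (0, 2.5)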